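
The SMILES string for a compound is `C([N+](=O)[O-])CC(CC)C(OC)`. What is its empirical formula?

C7H15NO3

Atom tally by fragment:
  O2NCH2 → C:1 H:2 N:1 O:2
  CH2 → C:1 H:2
  CH(C2H5) → C:3 H:6
  CH2OCH3 → C:2 H:5 O:1
Element totals:
  C: 7
  H: 15
  N: 1
  O: 3
Molecular formula: C7H15NO3.
gcd of subscripts (7, 15, 1, 3) = 1, so the empirical formula equals the molecular formula.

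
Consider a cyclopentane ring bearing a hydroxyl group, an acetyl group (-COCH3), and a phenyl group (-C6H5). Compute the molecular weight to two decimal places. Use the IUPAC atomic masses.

Atom tally by fragment:
  cyclopentane ring core → C:5 H:10
  (− 3 ring H displaced by substituents)
  + OH → O:1 H:1
  + COCH3 → C:2 H:3 O:1
  + C6H5 → C:6 H:5
Element totals:
  C: 13
  H: 16
  O: 2
Molecular formula: C13H16O2.
  M = 13(12.011) + 16(1.008) + 2(15.999)
    = 156.143 + 16.128 + 31.998 = 204.269

204.27 g/mol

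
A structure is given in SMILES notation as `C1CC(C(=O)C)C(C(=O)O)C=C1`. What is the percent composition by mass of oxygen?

Atom tally by fragment:
  cyclohexene ring core → C:6 H:10
  (− 2 ring H displaced by substituents)
  + COCH3 → C:2 H:3 O:1
  + COOH → C:1 H:1 O:2
Element totals:
  C: 9
  H: 12
  O: 3
Molecular formula: C9H12O3.
Molar mass = 168.192 g/mol.
Mass from O: 3 × 15.999 = 47.997 g/mol.
%O = 47.997 / 168.192 × 100 = 28.54%.

28.54%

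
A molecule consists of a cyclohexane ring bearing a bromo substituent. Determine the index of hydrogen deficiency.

Atom tally by fragment:
  cyclohexane ring core → C:6 H:12
  (− 1 ring H displaced by substituents)
  + Br → Br:1
Element totals:
  C: 6
  H: 11
  Br: 1
Molecular formula: C6H11Br.
DoU = (2C + 2 + N − H − X) / 2 = (2·6 + 2 + 0 − 11 − 1) / 2 = 1.

1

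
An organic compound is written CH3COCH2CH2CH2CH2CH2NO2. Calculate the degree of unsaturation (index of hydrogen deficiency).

2

Atom tally by fragment:
  CH3COCH2 → C:3 H:5 O:1
  CH2 → C:1 H:2
  CH2 → C:1 H:2
  CH2 → C:1 H:2
  CH2NO2 → C:1 H:2 N:1 O:2
Element totals:
  C: 7
  H: 13
  N: 1
  O: 3
Molecular formula: C7H13NO3.
DoU = (2C + 2 + N − H − X) / 2 = (2·7 + 2 + 1 − 13 − 0) / 2 = 2.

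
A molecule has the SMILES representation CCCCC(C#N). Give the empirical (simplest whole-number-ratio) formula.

Atom tally by fragment:
  CH3 → C:1 H:3
  CH2 → C:1 H:2
  CH2 → C:1 H:2
  CH2 → C:1 H:2
  CH2CN → C:2 H:2 N:1
Element totals:
  C: 6
  H: 11
  N: 1
Molecular formula: C6H11N.
gcd of subscripts (6, 11, 1) = 1, so the empirical formula equals the molecular formula.

C6H11N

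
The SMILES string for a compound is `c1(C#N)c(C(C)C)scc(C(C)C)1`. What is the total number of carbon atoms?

11

Atom tally by fragment:
  thiophene ring core → C:4 H:4 S:1
  (− 3 ring H displaced by substituents)
  + CN → C:1 N:1
  + CH(CH3)2 → C:3 H:7
  + CH(CH3)2 → C:3 H:7
Element totals:
  C: 11
  H: 15
  N: 1
  S: 1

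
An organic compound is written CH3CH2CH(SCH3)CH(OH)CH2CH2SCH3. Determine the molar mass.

194.35 g/mol

Element totals:
  C: 8
  H: 18
  O: 1
  S: 2
Molecular formula: C8H18OS2.
  M = 8(12.011) + 18(1.008) + 15.999 + 2(32.06)
    = 96.088 + 18.144 + 15.999 + 64.120 = 194.351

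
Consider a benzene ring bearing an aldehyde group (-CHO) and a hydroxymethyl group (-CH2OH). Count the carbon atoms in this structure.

Atom tally by fragment:
  benzene ring core → C:6 H:6
  (− 2 ring H displaced by substituents)
  + CHO → C:1 H:1 O:1
  + CH2OH → C:1 H:3 O:1
Element totals:
  C: 8
  H: 8
  O: 2

8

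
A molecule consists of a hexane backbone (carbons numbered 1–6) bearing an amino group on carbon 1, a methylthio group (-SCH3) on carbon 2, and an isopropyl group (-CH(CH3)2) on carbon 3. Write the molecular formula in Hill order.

Atom tally by fragment:
  H2NCH2 → C:1 H:4 N:1
  CH(SCH3) → C:2 H:4 S:1
  CH(CH(CH3)2) → C:4 H:8
  CH2 → C:1 H:2
  CH2 → C:1 H:2
  CH3 → C:1 H:3
Element totals:
  C: 10
  H: 23
  N: 1
  S: 1

C10H23NS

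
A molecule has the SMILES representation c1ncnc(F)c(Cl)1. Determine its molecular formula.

C4H2ClFN2

Atom tally by fragment:
  pyrimidine ring core → C:4 H:4 N:2
  (− 2 ring H displaced by substituents)
  + F → F:1
  + Cl → Cl:1
Element totals:
  C: 4
  H: 2
  Cl: 1
  F: 1
  N: 2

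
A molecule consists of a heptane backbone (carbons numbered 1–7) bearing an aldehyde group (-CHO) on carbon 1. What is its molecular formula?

Atom tally by fragment:
  OHCCH2 → C:2 H:3 O:1
  CH2 → C:1 H:2
  CH2 → C:1 H:2
  CH2 → C:1 H:2
  CH2 → C:1 H:2
  CH2 → C:1 H:2
  CH3 → C:1 H:3
Element totals:
  C: 8
  H: 16
  O: 1

C8H16O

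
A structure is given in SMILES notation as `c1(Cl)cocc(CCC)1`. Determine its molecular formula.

C7H9ClO

Atom tally by fragment:
  furan ring core → C:4 H:4 O:1
  (− 2 ring H displaced by substituents)
  + Cl → Cl:1
  + CH2CH2CH3 → C:3 H:7
Element totals:
  C: 7
  H: 9
  Cl: 1
  O: 1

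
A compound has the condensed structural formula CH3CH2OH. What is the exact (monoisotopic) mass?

Element totals:
  C: 2
  H: 6
  O: 1
Molecular formula: C2H6O.
  M = 2(12.0) + 6(1.007825) + 15.994915
    = 24.000000 + 6.046950 + 15.994915 = 46.041865

46.0419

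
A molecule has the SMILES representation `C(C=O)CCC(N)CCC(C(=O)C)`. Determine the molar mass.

Atom tally by fragment:
  OHCCH2 → C:2 H:3 O:1
  CH2 → C:1 H:2
  CH2 → C:1 H:2
  CH(NH2) → C:1 H:3 N:1
  CH2 → C:1 H:2
  CH2 → C:1 H:2
  CH2COCH3 → C:3 H:5 O:1
Element totals:
  C: 10
  H: 19
  N: 1
  O: 2
Molecular formula: C10H19NO2.
  M = 10(12.011) + 19(1.008) + 14.007 + 2(15.999)
    = 120.110 + 19.152 + 14.007 + 31.998 = 185.267

185.27 g/mol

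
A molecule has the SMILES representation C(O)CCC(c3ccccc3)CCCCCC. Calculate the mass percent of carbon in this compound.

Atom tally by fragment:
  HOCH2 → C:1 H:3 O:1
  CH2 → C:1 H:2
  CH2 → C:1 H:2
  CH(C6H5) → C:7 H:6
  CH2 → C:1 H:2
  CH2 → C:1 H:2
  CH2 → C:1 H:2
  CH2 → C:1 H:2
  CH2 → C:1 H:2
  CH3 → C:1 H:3
Element totals:
  C: 16
  H: 26
  O: 1
Molecular formula: C16H26O.
Molar mass = 234.383 g/mol.
Mass from C: 16 × 12.011 = 192.176 g/mol.
%C = 192.176 / 234.383 × 100 = 81.99%.

81.99%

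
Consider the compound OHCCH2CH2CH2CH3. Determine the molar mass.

86.13 g/mol

Element totals:
  C: 5
  H: 10
  O: 1
Molecular formula: C5H10O.
  M = 5(12.011) + 10(1.008) + 15.999
    = 60.055 + 10.080 + 15.999 = 86.134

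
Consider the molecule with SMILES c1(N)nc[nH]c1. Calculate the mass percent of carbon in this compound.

43.36%

Atom tally by fragment:
  imidazole ring core → C:3 H:4 N:2
  (− 1 ring H displaced by substituents)
  + NH2 → N:1 H:2
Element totals:
  C: 3
  H: 5
  N: 3
Molecular formula: C3H5N3.
Molar mass = 83.094 g/mol.
Mass from C: 3 × 12.011 = 36.033 g/mol.
%C = 36.033 / 83.094 × 100 = 43.36%.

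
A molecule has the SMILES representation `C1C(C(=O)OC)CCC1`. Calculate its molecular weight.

128.17 g/mol

Atom tally by fragment:
  cyclopentane ring core → C:5 H:10
  (− 1 ring H displaced by substituents)
  + COOCH3 → C:2 H:3 O:2
Element totals:
  C: 7
  H: 12
  O: 2
Molecular formula: C7H12O2.
  M = 7(12.011) + 12(1.008) + 2(15.999)
    = 84.077 + 12.096 + 31.998 = 128.171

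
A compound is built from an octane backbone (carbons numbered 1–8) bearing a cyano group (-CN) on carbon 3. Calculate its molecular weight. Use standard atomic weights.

Atom tally by fragment:
  CH3 → C:1 H:3
  CH2 → C:1 H:2
  CH(CN) → C:2 H:1 N:1
  CH2 → C:1 H:2
  CH2 → C:1 H:2
  CH2 → C:1 H:2
  CH2 → C:1 H:2
  CH3 → C:1 H:3
Element totals:
  C: 9
  H: 17
  N: 1
Molecular formula: C9H17N.
  M = 9(12.011) + 17(1.008) + 14.007
    = 108.099 + 17.136 + 14.007 = 139.242

139.24 g/mol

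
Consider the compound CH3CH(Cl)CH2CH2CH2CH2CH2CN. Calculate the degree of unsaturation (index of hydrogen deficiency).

Element totals:
  C: 8
  H: 14
  Cl: 1
  N: 1
Molecular formula: C8H14ClN.
DoU = (2C + 2 + N − H − X) / 2 = (2·8 + 2 + 1 − 14 − 1) / 2 = 2.

2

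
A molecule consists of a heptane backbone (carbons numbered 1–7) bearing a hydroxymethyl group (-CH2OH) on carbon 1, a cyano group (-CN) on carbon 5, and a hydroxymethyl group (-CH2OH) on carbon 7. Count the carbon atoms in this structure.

10

Atom tally by fragment:
  HOCH2CH2 → C:2 H:5 O:1
  CH2 → C:1 H:2
  CH2 → C:1 H:2
  CH2 → C:1 H:2
  CH(CN) → C:2 H:1 N:1
  CH2 → C:1 H:2
  CH2CH2OH → C:2 H:5 O:1
Element totals:
  C: 10
  H: 19
  N: 1
  O: 2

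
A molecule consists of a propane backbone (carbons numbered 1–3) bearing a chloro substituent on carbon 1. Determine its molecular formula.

Atom tally by fragment:
  ClCH2 → C:1 H:2 Cl:1
  CH2 → C:1 H:2
  CH3 → C:1 H:3
Element totals:
  C: 3
  H: 7
  Cl: 1

C3H7Cl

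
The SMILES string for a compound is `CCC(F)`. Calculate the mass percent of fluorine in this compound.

30.60%

Atom tally by fragment:
  CH3 → C:1 H:3
  CH2 → C:1 H:2
  CH2F → C:1 H:2 F:1
Element totals:
  C: 3
  H: 7
  F: 1
Molecular formula: C3H7F.
Molar mass = 62.087 g/mol.
Mass from F: 1 × 18.998 = 18.998 g/mol.
%F = 18.998 / 62.087 × 100 = 30.60%.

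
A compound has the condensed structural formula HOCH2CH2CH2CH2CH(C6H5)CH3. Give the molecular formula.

C12H18O

Atom tally by fragment:
  HOCH2CH2 → C:2 H:5 O:1
  CH2 → C:1 H:2
  CH2 → C:1 H:2
  CH(C6H5) → C:7 H:6
  CH3 → C:1 H:3
Element totals:
  C: 12
  H: 18
  O: 1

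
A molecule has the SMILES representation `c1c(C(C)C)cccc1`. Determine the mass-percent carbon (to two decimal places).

89.94%

Atom tally by fragment:
  benzene ring core → C:6 H:6
  (− 1 ring H displaced by substituents)
  + CH(CH3)2 → C:3 H:7
Element totals:
  C: 9
  H: 12
Molecular formula: C9H12.
Molar mass = 120.195 g/mol.
Mass from C: 9 × 12.011 = 108.099 g/mol.
%C = 108.099 / 120.195 × 100 = 89.94%.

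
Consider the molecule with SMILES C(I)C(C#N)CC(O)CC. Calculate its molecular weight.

Atom tally by fragment:
  ICH2 → C:1 H:2 I:1
  CH(CN) → C:2 H:1 N:1
  CH2 → C:1 H:2
  CH(OH) → C:1 H:2 O:1
  CH2 → C:1 H:2
  CH3 → C:1 H:3
Element totals:
  C: 7
  H: 12
  I: 1
  N: 1
  O: 1
Molecular formula: C7H12INO.
  M = 7(12.011) + 12(1.008) + 126.904 + 14.007 + 15.999
    = 84.077 + 12.096 + 126.904 + 14.007 + 15.999 = 253.083

253.08 g/mol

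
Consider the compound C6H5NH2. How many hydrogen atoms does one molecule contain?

7

Atom tally by fragment:
  benzene ring core → C:6 H:6
  (− 1 ring H displaced by substituents)
  + NH2 → N:1 H:2
Element totals:
  C: 6
  H: 7
  N: 1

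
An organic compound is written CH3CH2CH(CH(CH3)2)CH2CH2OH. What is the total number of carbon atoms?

Atom tally by fragment:
  CH3 → C:1 H:3
  CH2 → C:1 H:2
  CH(CH(CH3)2) → C:4 H:8
  CH2 → C:1 H:2
  CH2OH → C:1 H:3 O:1
Element totals:
  C: 8
  H: 18
  O: 1

8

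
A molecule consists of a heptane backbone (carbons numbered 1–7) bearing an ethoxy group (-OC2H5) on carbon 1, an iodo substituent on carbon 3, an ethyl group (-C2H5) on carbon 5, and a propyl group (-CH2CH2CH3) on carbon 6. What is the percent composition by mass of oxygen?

4.70%

Atom tally by fragment:
  C2H5OCH2 → C:3 H:7 O:1
  CH2 → C:1 H:2
  CH(I) → C:1 H:1 I:1
  CH2 → C:1 H:2
  CH(C2H5) → C:3 H:6
  CH(CH2CH2CH3) → C:4 H:8
  CH3 → C:1 H:3
Element totals:
  C: 14
  H: 29
  I: 1
  O: 1
Molecular formula: C14H29IO.
Molar mass = 340.289 g/mol.
Mass from O: 1 × 15.999 = 15.999 g/mol.
%O = 15.999 / 340.289 × 100 = 4.70%.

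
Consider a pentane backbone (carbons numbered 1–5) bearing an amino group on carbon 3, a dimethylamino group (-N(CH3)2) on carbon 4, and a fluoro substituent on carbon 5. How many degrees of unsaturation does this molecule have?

0

Atom tally by fragment:
  CH3 → C:1 H:3
  CH2 → C:1 H:2
  CH(NH2) → C:1 H:3 N:1
  CH(N(CH3)2) → C:3 H:7 N:1
  CH2F → C:1 H:2 F:1
Element totals:
  C: 7
  H: 17
  F: 1
  N: 2
Molecular formula: C7H17FN2.
DoU = (2C + 2 + N − H − X) / 2 = (2·7 + 2 + 2 − 17 − 1) / 2 = 0.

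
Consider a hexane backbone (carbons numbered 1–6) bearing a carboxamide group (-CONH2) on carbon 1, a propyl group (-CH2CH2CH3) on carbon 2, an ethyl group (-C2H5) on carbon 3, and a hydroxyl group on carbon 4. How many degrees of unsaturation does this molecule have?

Atom tally by fragment:
  H2NOCCH2 → C:2 H:4 O:1 N:1
  CH(CH2CH2CH3) → C:4 H:8
  CH(C2H5) → C:3 H:6
  CH(OH) → C:1 H:2 O:1
  CH2 → C:1 H:2
  CH3 → C:1 H:3
Element totals:
  C: 12
  H: 25
  N: 1
  O: 2
Molecular formula: C12H25NO2.
DoU = (2C + 2 + N − H − X) / 2 = (2·12 + 2 + 1 − 25 − 0) / 2 = 1.

1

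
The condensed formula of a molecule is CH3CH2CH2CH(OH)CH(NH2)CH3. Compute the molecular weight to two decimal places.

117.19 g/mol

Atom tally by fragment:
  CH3 → C:1 H:3
  CH2 → C:1 H:2
  CH2 → C:1 H:2
  CH(OH) → C:1 H:2 O:1
  CH(NH2) → C:1 H:3 N:1
  CH3 → C:1 H:3
Element totals:
  C: 6
  H: 15
  N: 1
  O: 1
Molecular formula: C6H15NO.
  M = 6(12.011) + 15(1.008) + 14.007 + 15.999
    = 72.066 + 15.120 + 14.007 + 15.999 = 117.192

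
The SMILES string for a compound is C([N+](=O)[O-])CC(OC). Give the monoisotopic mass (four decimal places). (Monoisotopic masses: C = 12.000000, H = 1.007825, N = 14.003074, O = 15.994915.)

Atom tally by fragment:
  O2NCH2 → C:1 H:2 N:1 O:2
  CH2 → C:1 H:2
  CH2OCH3 → C:2 H:5 O:1
Element totals:
  C: 4
  H: 9
  N: 1
  O: 3
Molecular formula: C4H9NO3.
  M = 4(12.0) + 9(1.007825) + 14.003074 + 3(15.994915)
    = 48.000000 + 9.070425 + 14.003074 + 47.984745 = 119.058244

119.0582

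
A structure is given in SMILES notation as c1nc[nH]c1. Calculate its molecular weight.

68.08 g/mol

Atom tally by fragment:
  imidazole ring core → C:3 H:4 N:2
Element totals:
  C: 3
  H: 4
  N: 2
Molecular formula: C3H4N2.
  M = 3(12.011) + 4(1.008) + 2(14.007)
    = 36.033 + 4.032 + 28.014 = 68.079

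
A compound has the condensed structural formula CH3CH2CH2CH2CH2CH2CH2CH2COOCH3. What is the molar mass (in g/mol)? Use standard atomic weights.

172.27 g/mol

Atom tally by fragment:
  CH3 → C:1 H:3
  CH2 → C:1 H:2
  CH2 → C:1 H:2
  CH2 → C:1 H:2
  CH2 → C:1 H:2
  CH2 → C:1 H:2
  CH2 → C:1 H:2
  CH2COOCH3 → C:3 H:5 O:2
Element totals:
  C: 10
  H: 20
  O: 2
Molecular formula: C10H20O2.
  M = 10(12.011) + 20(1.008) + 2(15.999)
    = 120.110 + 20.160 + 31.998 = 172.268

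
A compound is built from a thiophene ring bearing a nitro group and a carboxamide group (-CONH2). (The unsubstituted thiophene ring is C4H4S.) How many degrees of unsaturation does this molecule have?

5

Atom tally by fragment:
  thiophene ring core → C:4 H:4 S:1
  (− 2 ring H displaced by substituents)
  + NO2 → N:1 O:2
  + CONH2 → C:1 H:2 O:1 N:1
Element totals:
  C: 5
  H: 4
  N: 2
  O: 3
  S: 1
Molecular formula: C5H4N2O3S.
DoU = (2C + 2 + N − H − X) / 2 = (2·5 + 2 + 2 − 4 − 0) / 2 = 5.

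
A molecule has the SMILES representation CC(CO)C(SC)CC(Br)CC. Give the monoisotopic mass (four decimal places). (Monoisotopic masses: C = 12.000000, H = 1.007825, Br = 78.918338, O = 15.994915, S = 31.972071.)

254.0340

Atom tally by fragment:
  CH3 → C:1 H:3
  CH(CH2OH) → C:2 H:4 O:1
  CH(SCH3) → C:2 H:4 S:1
  CH2 → C:1 H:2
  CH(Br) → C:1 H:1 Br:1
  CH2 → C:1 H:2
  CH3 → C:1 H:3
Element totals:
  C: 9
  H: 19
  Br: 1
  O: 1
  S: 1
Molecular formula: C9H19BrOS.
  M = 9(12.0) + 19(1.007825) + 78.918338 + 15.994915 + 31.972071
    = 108.000000 + 19.148675 + 78.918338 + 15.994915 + 31.972071 = 254.033999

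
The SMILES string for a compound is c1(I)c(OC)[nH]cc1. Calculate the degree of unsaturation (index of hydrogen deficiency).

3

Atom tally by fragment:
  pyrrole ring core → C:4 H:5 N:1
  (− 2 ring H displaced by substituents)
  + I → I:1
  + OCH3 → C:1 H:3 O:1
Element totals:
  C: 5
  H: 6
  I: 1
  N: 1
  O: 1
Molecular formula: C5H6INO.
DoU = (2C + 2 + N − H − X) / 2 = (2·5 + 2 + 1 − 6 − 1) / 2 = 3.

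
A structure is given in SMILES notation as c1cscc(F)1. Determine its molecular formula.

Atom tally by fragment:
  thiophene ring core → C:4 H:4 S:1
  (− 1 ring H displaced by substituents)
  + F → F:1
Element totals:
  C: 4
  H: 3
  F: 1
  S: 1

C4H3FS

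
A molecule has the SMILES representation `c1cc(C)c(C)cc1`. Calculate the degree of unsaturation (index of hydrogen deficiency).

Atom tally by fragment:
  benzene ring core → C:6 H:6
  (− 2 ring H displaced by substituents)
  + CH3 → C:1 H:3
  + CH3 → C:1 H:3
Element totals:
  C: 8
  H: 10
Molecular formula: C8H10.
DoU = (2C + 2 + N − H − X) / 2 = (2·8 + 2 + 0 − 10 − 0) / 2 = 4.

4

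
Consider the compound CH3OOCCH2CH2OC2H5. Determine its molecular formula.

Atom tally by fragment:
  CH3OOCCH2 → C:3 H:5 O:2
  CH2OC2H5 → C:3 H:7 O:1
Element totals:
  C: 6
  H: 12
  O: 3

C6H12O3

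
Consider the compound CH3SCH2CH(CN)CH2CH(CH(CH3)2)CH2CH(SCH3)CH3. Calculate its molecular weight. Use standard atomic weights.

Element totals:
  C: 13
  H: 25
  N: 1
  S: 2
Molecular formula: C13H25NS2.
  M = 13(12.011) + 25(1.008) + 14.007 + 2(32.06)
    = 156.143 + 25.200 + 14.007 + 64.120 = 259.470

259.47 g/mol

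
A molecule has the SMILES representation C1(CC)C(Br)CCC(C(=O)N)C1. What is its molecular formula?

Atom tally by fragment:
  cyclohexane ring core → C:6 H:12
  (− 3 ring H displaced by substituents)
  + C2H5 → C:2 H:5
  + Br → Br:1
  + CONH2 → C:1 H:2 O:1 N:1
Element totals:
  C: 9
  H: 16
  Br: 1
  N: 1
  O: 1

C9H16BrNO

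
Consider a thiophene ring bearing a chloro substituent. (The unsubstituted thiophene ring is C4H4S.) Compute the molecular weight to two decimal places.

Atom tally by fragment:
  thiophene ring core → C:4 H:4 S:1
  (− 1 ring H displaced by substituents)
  + Cl → Cl:1
Element totals:
  C: 4
  H: 3
  Cl: 1
  S: 1
Molecular formula: C4H3ClS.
  M = 4(12.011) + 3(1.008) + 35.45 + 32.06
    = 48.044 + 3.024 + 35.450 + 32.060 = 118.578

118.58 g/mol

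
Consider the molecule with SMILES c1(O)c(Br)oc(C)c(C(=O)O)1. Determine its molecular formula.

C6H5BrO4

Atom tally by fragment:
  furan ring core → C:4 H:4 O:1
  (− 4 ring H displaced by substituents)
  + OH → O:1 H:1
  + Br → Br:1
  + CH3 → C:1 H:3
  + COOH → C:1 H:1 O:2
Element totals:
  C: 6
  H: 5
  Br: 1
  O: 4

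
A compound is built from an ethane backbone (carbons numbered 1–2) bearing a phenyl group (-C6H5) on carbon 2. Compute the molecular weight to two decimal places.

106.17 g/mol

Atom tally by fragment:
  CH3 → C:1 H:3
  CH2C6H5 → C:7 H:7
Element totals:
  C: 8
  H: 10
Molecular formula: C8H10.
  M = 8(12.011) + 10(1.008)
    = 96.088 + 10.080 = 106.168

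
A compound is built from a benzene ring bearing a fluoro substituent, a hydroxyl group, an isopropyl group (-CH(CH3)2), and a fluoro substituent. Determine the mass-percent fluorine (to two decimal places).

22.07%

Atom tally by fragment:
  benzene ring core → C:6 H:6
  (− 4 ring H displaced by substituents)
  + F → F:1
  + OH → O:1 H:1
  + CH(CH3)2 → C:3 H:7
  + F → F:1
Element totals:
  C: 9
  H: 10
  F: 2
  O: 1
Molecular formula: C9H10F2O.
Molar mass = 172.174 g/mol.
Mass from F: 2 × 18.998 = 37.996 g/mol.
%F = 37.996 / 172.174 × 100 = 22.07%.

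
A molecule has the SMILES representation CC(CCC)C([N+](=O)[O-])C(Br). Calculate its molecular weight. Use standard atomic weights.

Atom tally by fragment:
  CH3 → C:1 H:3
  CH(CH2CH2CH3) → C:4 H:8
  CH(NO2) → C:1 H:1 N:1 O:2
  CH2Br → C:1 H:2 Br:1
Element totals:
  C: 7
  H: 14
  Br: 1
  N: 1
  O: 2
Molecular formula: C7H14BrNO2.
  M = 7(12.011) + 14(1.008) + 79.904 + 14.007 + 2(15.999)
    = 84.077 + 14.112 + 79.904 + 14.007 + 31.998 = 224.098

224.10 g/mol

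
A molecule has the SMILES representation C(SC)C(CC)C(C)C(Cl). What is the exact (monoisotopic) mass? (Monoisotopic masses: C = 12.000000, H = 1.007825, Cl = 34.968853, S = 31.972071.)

180.0739

Atom tally by fragment:
  CH3SCH2 → C:2 H:5 S:1
  CH(C2H5) → C:3 H:6
  CH(CH3) → C:2 H:4
  CH2Cl → C:1 H:2 Cl:1
Element totals:
  C: 8
  H: 17
  Cl: 1
  S: 1
Molecular formula: C8H17ClS.
  M = 8(12.0) + 17(1.007825) + 34.968853 + 31.972071
    = 96.000000 + 17.133025 + 34.968853 + 31.972071 = 180.073949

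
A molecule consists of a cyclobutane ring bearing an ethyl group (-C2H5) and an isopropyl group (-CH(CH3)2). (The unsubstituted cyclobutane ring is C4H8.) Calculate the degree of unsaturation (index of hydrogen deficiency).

Atom tally by fragment:
  cyclobutane ring core → C:4 H:8
  (− 2 ring H displaced by substituents)
  + C2H5 → C:2 H:5
  + CH(CH3)2 → C:3 H:7
Element totals:
  C: 9
  H: 18
Molecular formula: C9H18.
DoU = (2C + 2 + N − H − X) / 2 = (2·9 + 2 + 0 − 18 − 0) / 2 = 1.

1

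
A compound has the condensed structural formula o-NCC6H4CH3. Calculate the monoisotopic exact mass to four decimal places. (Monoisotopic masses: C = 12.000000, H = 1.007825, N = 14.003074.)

117.0578

Element totals:
  C: 8
  H: 7
  N: 1
Molecular formula: C8H7N.
  M = 8(12.0) + 7(1.007825) + 14.003074
    = 96.000000 + 7.054775 + 14.003074 = 117.057849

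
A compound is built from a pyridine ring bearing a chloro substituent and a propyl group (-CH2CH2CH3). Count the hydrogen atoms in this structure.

10

Atom tally by fragment:
  pyridine ring core → C:5 H:5 N:1
  (− 2 ring H displaced by substituents)
  + Cl → Cl:1
  + CH2CH2CH3 → C:3 H:7
Element totals:
  C: 8
  H: 10
  Cl: 1
  N: 1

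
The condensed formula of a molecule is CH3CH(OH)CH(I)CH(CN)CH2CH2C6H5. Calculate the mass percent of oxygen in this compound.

4.86%

Atom tally by fragment:
  CH3 → C:1 H:3
  CH(OH) → C:1 H:2 O:1
  CH(I) → C:1 H:1 I:1
  CH(CN) → C:2 H:1 N:1
  CH2 → C:1 H:2
  CH2C6H5 → C:7 H:7
Element totals:
  C: 13
  H: 16
  I: 1
  N: 1
  O: 1
Molecular formula: C13H16INO.
Molar mass = 329.181 g/mol.
Mass from O: 1 × 15.999 = 15.999 g/mol.
%O = 15.999 / 329.181 × 100 = 4.86%.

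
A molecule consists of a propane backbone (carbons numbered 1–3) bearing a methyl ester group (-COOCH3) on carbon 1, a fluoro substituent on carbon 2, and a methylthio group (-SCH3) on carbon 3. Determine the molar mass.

166.21 g/mol

Atom tally by fragment:
  CH3OOCCH2 → C:3 H:5 O:2
  CH(F) → C:1 H:1 F:1
  CH2SCH3 → C:2 H:5 S:1
Element totals:
  C: 6
  H: 11
  F: 1
  O: 2
  S: 1
Molecular formula: C6H11FO2S.
  M = 6(12.011) + 11(1.008) + 18.998 + 2(15.999) + 32.06
    = 72.066 + 11.088 + 18.998 + 31.998 + 32.060 = 166.210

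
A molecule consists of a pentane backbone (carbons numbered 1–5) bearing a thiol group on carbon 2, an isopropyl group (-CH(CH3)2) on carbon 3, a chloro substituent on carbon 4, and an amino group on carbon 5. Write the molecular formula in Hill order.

Atom tally by fragment:
  CH3 → C:1 H:3
  CH(SH) → C:1 H:2 S:1
  CH(CH(CH3)2) → C:4 H:8
  CH(Cl) → C:1 H:1 Cl:1
  CH2NH2 → C:1 H:4 N:1
Element totals:
  C: 8
  H: 18
  Cl: 1
  N: 1
  S: 1

C8H18ClNS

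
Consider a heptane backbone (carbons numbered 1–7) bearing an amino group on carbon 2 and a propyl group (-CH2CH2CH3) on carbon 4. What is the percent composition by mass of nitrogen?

8.90%

Atom tally by fragment:
  CH3 → C:1 H:3
  CH(NH2) → C:1 H:3 N:1
  CH2 → C:1 H:2
  CH(CH2CH2CH3) → C:4 H:8
  CH2 → C:1 H:2
  CH2 → C:1 H:2
  CH3 → C:1 H:3
Element totals:
  C: 10
  H: 23
  N: 1
Molecular formula: C10H23N.
Molar mass = 157.301 g/mol.
Mass from N: 1 × 14.007 = 14.007 g/mol.
%N = 14.007 / 157.301 × 100 = 8.90%.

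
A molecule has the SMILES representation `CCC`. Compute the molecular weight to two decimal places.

44.10 g/mol

Atom tally by fragment:
  CH3 → C:1 H:3
  CH2 → C:1 H:2
  CH3 → C:1 H:3
Element totals:
  C: 3
  H: 8
Molecular formula: C3H8.
  M = 3(12.011) + 8(1.008)
    = 36.033 + 8.064 = 44.097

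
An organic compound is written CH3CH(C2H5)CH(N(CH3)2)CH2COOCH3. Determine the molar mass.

Atom tally by fragment:
  CH3 → C:1 H:3
  CH(C2H5) → C:3 H:6
  CH(N(CH3)2) → C:3 H:7 N:1
  CH2COOCH3 → C:3 H:5 O:2
Element totals:
  C: 10
  H: 21
  N: 1
  O: 2
Molecular formula: C10H21NO2.
  M = 10(12.011) + 21(1.008) + 14.007 + 2(15.999)
    = 120.110 + 21.168 + 14.007 + 31.998 = 187.283

187.28 g/mol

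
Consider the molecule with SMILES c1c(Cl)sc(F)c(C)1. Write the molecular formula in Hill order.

C5H4ClFS

Atom tally by fragment:
  thiophene ring core → C:4 H:4 S:1
  (− 3 ring H displaced by substituents)
  + Cl → Cl:1
  + F → F:1
  + CH3 → C:1 H:3
Element totals:
  C: 5
  H: 4
  Cl: 1
  F: 1
  S: 1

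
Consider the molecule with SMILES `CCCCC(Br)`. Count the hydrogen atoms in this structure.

Atom tally by fragment:
  CH3 → C:1 H:3
  CH2 → C:1 H:2
  CH2 → C:1 H:2
  CH2 → C:1 H:2
  CH2Br → C:1 H:2 Br:1
Element totals:
  C: 5
  H: 11
  Br: 1

11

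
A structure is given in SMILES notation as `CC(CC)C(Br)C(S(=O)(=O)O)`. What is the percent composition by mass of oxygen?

Atom tally by fragment:
  CH3 → C:1 H:3
  CH(C2H5) → C:3 H:6
  CH(Br) → C:1 H:1 Br:1
  CH2SO3H → C:1 H:3 S:1 O:3
Element totals:
  C: 6
  H: 13
  Br: 1
  O: 3
  S: 1
Molecular formula: C6H13BrO3S.
Molar mass = 245.131 g/mol.
Mass from O: 3 × 15.999 = 47.997 g/mol.
%O = 47.997 / 245.131 × 100 = 19.58%.

19.58%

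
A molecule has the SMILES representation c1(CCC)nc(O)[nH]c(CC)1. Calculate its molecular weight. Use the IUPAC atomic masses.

154.21 g/mol

Atom tally by fragment:
  imidazole ring core → C:3 H:4 N:2
  (− 3 ring H displaced by substituents)
  + CH2CH2CH3 → C:3 H:7
  + OH → O:1 H:1
  + C2H5 → C:2 H:5
Element totals:
  C: 8
  H: 14
  N: 2
  O: 1
Molecular formula: C8H14N2O.
  M = 8(12.011) + 14(1.008) + 2(14.007) + 15.999
    = 96.088 + 14.112 + 28.014 + 15.999 = 154.213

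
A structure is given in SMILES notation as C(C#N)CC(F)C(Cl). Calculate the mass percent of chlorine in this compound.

26.15%

Atom tally by fragment:
  NCCH2 → C:2 H:2 N:1
  CH2 → C:1 H:2
  CH(F) → C:1 H:1 F:1
  CH2Cl → C:1 H:2 Cl:1
Element totals:
  C: 5
  H: 7
  Cl: 1
  F: 1
  N: 1
Molecular formula: C5H7ClFN.
Molar mass = 135.566 g/mol.
Mass from Cl: 1 × 35.45 = 35.450 g/mol.
%Cl = 35.450 / 135.566 × 100 = 26.15%.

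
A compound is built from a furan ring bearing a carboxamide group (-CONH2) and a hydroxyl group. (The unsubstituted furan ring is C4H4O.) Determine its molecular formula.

C5H5NO3

Atom tally by fragment:
  furan ring core → C:4 H:4 O:1
  (− 2 ring H displaced by substituents)
  + CONH2 → C:1 H:2 O:1 N:1
  + OH → O:1 H:1
Element totals:
  C: 5
  H: 5
  N: 1
  O: 3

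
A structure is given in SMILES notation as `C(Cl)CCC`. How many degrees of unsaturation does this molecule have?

0

Atom tally by fragment:
  ClCH2 → C:1 H:2 Cl:1
  CH2 → C:1 H:2
  CH2 → C:1 H:2
  CH3 → C:1 H:3
Element totals:
  C: 4
  H: 9
  Cl: 1
Molecular formula: C4H9Cl.
DoU = (2C + 2 + N − H − X) / 2 = (2·4 + 2 + 0 − 9 − 1) / 2 = 0.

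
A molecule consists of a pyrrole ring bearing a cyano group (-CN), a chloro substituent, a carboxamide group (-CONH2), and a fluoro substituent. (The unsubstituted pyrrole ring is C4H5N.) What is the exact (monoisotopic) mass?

Atom tally by fragment:
  pyrrole ring core → C:4 H:5 N:1
  (− 4 ring H displaced by substituents)
  + CN → C:1 N:1
  + Cl → Cl:1
  + CONH2 → C:1 H:2 O:1 N:1
  + F → F:1
Element totals:
  C: 6
  H: 3
  Cl: 1
  F: 1
  N: 3
  O: 1
Molecular formula: C6H3ClFN3O.
  M = 6(12.0) + 3(1.007825) + 34.968853 + 18.998403 + 3(14.003074) + 15.994915
    = 72.000000 + 3.023475 + 34.968853 + 18.998403 + 42.009222 + 15.994915 = 186.994868

186.9949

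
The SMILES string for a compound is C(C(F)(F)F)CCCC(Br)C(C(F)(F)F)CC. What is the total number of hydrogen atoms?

15

Atom tally by fragment:
  F3CCH2 → C:2 H:2 F:3
  CH2 → C:1 H:2
  CH2 → C:1 H:2
  CH2 → C:1 H:2
  CH(Br) → C:1 H:1 Br:1
  CH(CF3) → C:2 H:1 F:3
  CH2 → C:1 H:2
  CH3 → C:1 H:3
Element totals:
  C: 10
  H: 15
  Br: 1
  F: 6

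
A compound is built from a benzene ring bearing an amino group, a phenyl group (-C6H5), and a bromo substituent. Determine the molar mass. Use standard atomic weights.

248.12 g/mol

Atom tally by fragment:
  benzene ring core → C:6 H:6
  (− 3 ring H displaced by substituents)
  + NH2 → N:1 H:2
  + C6H5 → C:6 H:5
  + Br → Br:1
Element totals:
  C: 12
  H: 10
  Br: 1
  N: 1
Molecular formula: C12H10BrN.
  M = 12(12.011) + 10(1.008) + 79.904 + 14.007
    = 144.132 + 10.080 + 79.904 + 14.007 = 248.123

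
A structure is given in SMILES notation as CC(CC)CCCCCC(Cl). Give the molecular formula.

C10H21Cl

Atom tally by fragment:
  CH3 → C:1 H:3
  CH(C2H5) → C:3 H:6
  CH2 → C:1 H:2
  CH2 → C:1 H:2
  CH2 → C:1 H:2
  CH2 → C:1 H:2
  CH2 → C:1 H:2
  CH2Cl → C:1 H:2 Cl:1
Element totals:
  C: 10
  H: 21
  Cl: 1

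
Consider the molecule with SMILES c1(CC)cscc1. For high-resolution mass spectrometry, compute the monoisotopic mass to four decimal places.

112.0347

Atom tally by fragment:
  thiophene ring core → C:4 H:4 S:1
  (− 1 ring H displaced by substituents)
  + C2H5 → C:2 H:5
Element totals:
  C: 6
  H: 8
  S: 1
Molecular formula: C6H8S.
  M = 6(12.0) + 8(1.007825) + 31.972071
    = 72.000000 + 8.062600 + 31.972071 = 112.034671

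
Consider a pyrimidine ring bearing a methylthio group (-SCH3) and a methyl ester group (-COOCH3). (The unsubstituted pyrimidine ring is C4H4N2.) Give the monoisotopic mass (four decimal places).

Atom tally by fragment:
  pyrimidine ring core → C:4 H:4 N:2
  (− 2 ring H displaced by substituents)
  + SCH3 → C:1 H:3 S:1
  + COOCH3 → C:2 H:3 O:2
Element totals:
  C: 7
  H: 8
  N: 2
  O: 2
  S: 1
Molecular formula: C7H8N2O2S.
  M = 7(12.0) + 8(1.007825) + 2(14.003074) + 2(15.994915) + 31.972071
    = 84.000000 + 8.062600 + 28.006148 + 31.989830 + 31.972071 = 184.030649

184.0306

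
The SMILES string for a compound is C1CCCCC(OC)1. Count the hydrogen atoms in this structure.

14

Atom tally by fragment:
  cyclohexane ring core → C:6 H:12
  (− 1 ring H displaced by substituents)
  + OCH3 → C:1 H:3 O:1
Element totals:
  C: 7
  H: 14
  O: 1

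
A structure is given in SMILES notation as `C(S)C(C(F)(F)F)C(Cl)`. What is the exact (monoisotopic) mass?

177.9831

Atom tally by fragment:
  HSCH2 → C:1 H:3 S:1
  CH(CF3) → C:2 H:1 F:3
  CH2Cl → C:1 H:2 Cl:1
Element totals:
  C: 4
  H: 6
  Cl: 1
  F: 3
  S: 1
Molecular formula: C4H6ClF3S.
  M = 4(12.0) + 6(1.007825) + 34.968853 + 3(18.998403) + 31.972071
    = 48.000000 + 6.046950 + 34.968853 + 56.995209 + 31.972071 = 177.983083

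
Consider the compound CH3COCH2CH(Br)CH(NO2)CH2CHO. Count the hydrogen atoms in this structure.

10

Atom tally by fragment:
  CH3COCH2 → C:3 H:5 O:1
  CH(Br) → C:1 H:1 Br:1
  CH(NO2) → C:1 H:1 N:1 O:2
  CH2CHO → C:2 H:3 O:1
Element totals:
  C: 7
  H: 10
  Br: 1
  N: 1
  O: 4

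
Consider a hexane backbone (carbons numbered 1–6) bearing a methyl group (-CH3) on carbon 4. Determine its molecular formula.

Atom tally by fragment:
  CH3 → C:1 H:3
  CH2 → C:1 H:2
  CH2 → C:1 H:2
  CH(CH3) → C:2 H:4
  CH2 → C:1 H:2
  CH3 → C:1 H:3
Element totals:
  C: 7
  H: 16

C7H16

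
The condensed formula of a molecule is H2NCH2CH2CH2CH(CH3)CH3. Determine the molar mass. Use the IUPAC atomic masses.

Element totals:
  C: 6
  H: 15
  N: 1
Molecular formula: C6H15N.
  M = 6(12.011) + 15(1.008) + 14.007
    = 72.066 + 15.120 + 14.007 = 101.193

101.19 g/mol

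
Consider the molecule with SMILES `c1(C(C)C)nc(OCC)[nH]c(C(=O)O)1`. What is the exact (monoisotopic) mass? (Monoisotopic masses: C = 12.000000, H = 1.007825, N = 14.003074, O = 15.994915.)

198.1004

Atom tally by fragment:
  imidazole ring core → C:3 H:4 N:2
  (− 3 ring H displaced by substituents)
  + CH(CH3)2 → C:3 H:7
  + OC2H5 → C:2 H:5 O:1
  + COOH → C:1 H:1 O:2
Element totals:
  C: 9
  H: 14
  N: 2
  O: 3
Molecular formula: C9H14N2O3.
  M = 9(12.0) + 14(1.007825) + 2(14.003074) + 3(15.994915)
    = 108.000000 + 14.109550 + 28.006148 + 47.984745 = 198.100443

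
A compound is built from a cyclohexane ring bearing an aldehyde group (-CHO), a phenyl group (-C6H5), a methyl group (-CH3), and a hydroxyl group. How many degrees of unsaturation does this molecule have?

Atom tally by fragment:
  cyclohexane ring core → C:6 H:12
  (− 4 ring H displaced by substituents)
  + CHO → C:1 H:1 O:1
  + C6H5 → C:6 H:5
  + CH3 → C:1 H:3
  + OH → O:1 H:1
Element totals:
  C: 14
  H: 18
  O: 2
Molecular formula: C14H18O2.
DoU = (2C + 2 + N − H − X) / 2 = (2·14 + 2 + 0 − 18 − 0) / 2 = 6.

6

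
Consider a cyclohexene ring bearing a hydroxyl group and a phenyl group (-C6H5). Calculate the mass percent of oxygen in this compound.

Atom tally by fragment:
  cyclohexene ring core → C:6 H:10
  (− 2 ring H displaced by substituents)
  + OH → O:1 H:1
  + C6H5 → C:6 H:5
Element totals:
  C: 12
  H: 14
  O: 1
Molecular formula: C12H14O.
Molar mass = 174.243 g/mol.
Mass from O: 1 × 15.999 = 15.999 g/mol.
%O = 15.999 / 174.243 × 100 = 9.18%.

9.18%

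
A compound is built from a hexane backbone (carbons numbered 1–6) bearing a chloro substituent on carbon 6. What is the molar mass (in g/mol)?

Atom tally by fragment:
  CH3 → C:1 H:3
  CH2 → C:1 H:2
  CH2 → C:1 H:2
  CH2 → C:1 H:2
  CH2 → C:1 H:2
  CH2Cl → C:1 H:2 Cl:1
Element totals:
  C: 6
  H: 13
  Cl: 1
Molecular formula: C6H13Cl.
  M = 6(12.011) + 13(1.008) + 35.45
    = 72.066 + 13.104 + 35.450 = 120.620

120.62 g/mol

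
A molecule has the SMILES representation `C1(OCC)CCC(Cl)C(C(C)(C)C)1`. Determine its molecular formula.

Atom tally by fragment:
  cyclopentane ring core → C:5 H:10
  (− 3 ring H displaced by substituents)
  + OC2H5 → C:2 H:5 O:1
  + Cl → Cl:1
  + C(CH3)3 → C:4 H:9
Element totals:
  C: 11
  H: 21
  Cl: 1
  O: 1

C11H21ClO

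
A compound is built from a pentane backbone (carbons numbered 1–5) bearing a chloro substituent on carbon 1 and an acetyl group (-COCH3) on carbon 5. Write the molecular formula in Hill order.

Atom tally by fragment:
  ClCH2 → C:1 H:2 Cl:1
  CH2 → C:1 H:2
  CH2 → C:1 H:2
  CH2 → C:1 H:2
  CH2COCH3 → C:3 H:5 O:1
Element totals:
  C: 7
  H: 13
  Cl: 1
  O: 1

C7H13ClO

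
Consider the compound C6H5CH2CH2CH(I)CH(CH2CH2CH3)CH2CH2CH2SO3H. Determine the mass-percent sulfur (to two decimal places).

Atom tally by fragment:
  C6H5CH2 → C:7 H:7
  CH2 → C:1 H:2
  CH(I) → C:1 H:1 I:1
  CH(CH2CH2CH3) → C:4 H:8
  CH2 → C:1 H:2
  CH2 → C:1 H:2
  CH2SO3H → C:1 H:3 S:1 O:3
Element totals:
  C: 16
  H: 25
  I: 1
  O: 3
  S: 1
Molecular formula: C16H25IO3S.
Molar mass = 424.337 g/mol.
Mass from S: 1 × 32.06 = 32.060 g/mol.
%S = 32.060 / 424.337 × 100 = 7.56%.

7.56%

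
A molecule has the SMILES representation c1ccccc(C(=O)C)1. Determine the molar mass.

120.15 g/mol

Atom tally by fragment:
  benzene ring core → C:6 H:6
  (− 1 ring H displaced by substituents)
  + COCH3 → C:2 H:3 O:1
Element totals:
  C: 8
  H: 8
  O: 1
Molecular formula: C8H8O.
  M = 8(12.011) + 8(1.008) + 15.999
    = 96.088 + 8.064 + 15.999 = 120.151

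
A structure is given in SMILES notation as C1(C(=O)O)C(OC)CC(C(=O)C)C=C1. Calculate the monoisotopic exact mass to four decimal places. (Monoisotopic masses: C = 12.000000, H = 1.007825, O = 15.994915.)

198.0892

Atom tally by fragment:
  cyclohexene ring core → C:6 H:10
  (− 3 ring H displaced by substituents)
  + COOH → C:1 H:1 O:2
  + OCH3 → C:1 H:3 O:1
  + COCH3 → C:2 H:3 O:1
Element totals:
  C: 10
  H: 14
  O: 4
Molecular formula: C10H14O4.
  M = 10(12.0) + 14(1.007825) + 4(15.994915)
    = 120.000000 + 14.109550 + 63.979660 = 198.089210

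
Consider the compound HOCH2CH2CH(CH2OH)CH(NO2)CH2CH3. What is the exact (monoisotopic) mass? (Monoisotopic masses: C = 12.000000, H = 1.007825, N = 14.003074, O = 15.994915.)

Element totals:
  C: 7
  H: 15
  N: 1
  O: 4
Molecular formula: C7H15NO4.
  M = 7(12.0) + 15(1.007825) + 14.003074 + 4(15.994915)
    = 84.000000 + 15.117375 + 14.003074 + 63.979660 = 177.100109

177.1001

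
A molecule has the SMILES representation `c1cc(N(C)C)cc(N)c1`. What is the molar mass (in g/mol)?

Atom tally by fragment:
  benzene ring core → C:6 H:6
  (− 2 ring H displaced by substituents)
  + N(CH3)2 → N:1 C:2 H:6
  + NH2 → N:1 H:2
Element totals:
  C: 8
  H: 12
  N: 2
Molecular formula: C8H12N2.
  M = 8(12.011) + 12(1.008) + 2(14.007)
    = 96.088 + 12.096 + 28.014 = 136.198

136.20 g/mol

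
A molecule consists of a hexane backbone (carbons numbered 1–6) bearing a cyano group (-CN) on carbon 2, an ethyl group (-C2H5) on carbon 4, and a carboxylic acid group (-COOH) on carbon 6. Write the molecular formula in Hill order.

C10H17NO2

Atom tally by fragment:
  CH3 → C:1 H:3
  CH(CN) → C:2 H:1 N:1
  CH2 → C:1 H:2
  CH(C2H5) → C:3 H:6
  CH2 → C:1 H:2
  CH2COOH → C:2 H:3 O:2
Element totals:
  C: 10
  H: 17
  N: 1
  O: 2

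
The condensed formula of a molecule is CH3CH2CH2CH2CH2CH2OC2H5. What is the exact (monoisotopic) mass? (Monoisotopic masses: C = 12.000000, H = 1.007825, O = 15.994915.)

130.1358

Element totals:
  C: 8
  H: 18
  O: 1
Molecular formula: C8H18O.
  M = 8(12.0) + 18(1.007825) + 15.994915
    = 96.000000 + 18.140850 + 15.994915 = 130.135765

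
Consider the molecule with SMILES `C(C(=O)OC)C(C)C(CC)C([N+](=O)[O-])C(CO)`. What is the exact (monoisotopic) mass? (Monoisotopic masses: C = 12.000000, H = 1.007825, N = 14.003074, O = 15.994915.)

247.1420

Atom tally by fragment:
  CH3OOCCH2 → C:3 H:5 O:2
  CH(CH3) → C:2 H:4
  CH(C2H5) → C:3 H:6
  CH(NO2) → C:1 H:1 N:1 O:2
  CH2CH2OH → C:2 H:5 O:1
Element totals:
  C: 11
  H: 21
  N: 1
  O: 5
Molecular formula: C11H21NO5.
  M = 11(12.0) + 21(1.007825) + 14.003074 + 5(15.994915)
    = 132.000000 + 21.164325 + 14.003074 + 79.974575 = 247.141974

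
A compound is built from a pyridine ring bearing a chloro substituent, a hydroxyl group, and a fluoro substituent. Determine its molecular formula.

C5H3ClFNO

Atom tally by fragment:
  pyridine ring core → C:5 H:5 N:1
  (− 3 ring H displaced by substituents)
  + Cl → Cl:1
  + OH → O:1 H:1
  + F → F:1
Element totals:
  C: 5
  H: 3
  Cl: 1
  F: 1
  N: 1
  O: 1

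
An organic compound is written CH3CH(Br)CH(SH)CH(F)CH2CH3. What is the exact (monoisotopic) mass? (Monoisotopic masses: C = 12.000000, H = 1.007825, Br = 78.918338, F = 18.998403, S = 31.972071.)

Atom tally by fragment:
  CH3 → C:1 H:3
  CH(Br) → C:1 H:1 Br:1
  CH(SH) → C:1 H:2 S:1
  CH(F) → C:1 H:1 F:1
  CH2 → C:1 H:2
  CH3 → C:1 H:3
Element totals:
  C: 6
  H: 12
  Br: 1
  F: 1
  S: 1
Molecular formula: C6H12BrFS.
  M = 6(12.0) + 12(1.007825) + 78.918338 + 18.998403 + 31.972071
    = 72.000000 + 12.093900 + 78.918338 + 18.998403 + 31.972071 = 213.982712

213.9827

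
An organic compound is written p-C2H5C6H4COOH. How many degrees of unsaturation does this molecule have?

5

Element totals:
  C: 9
  H: 10
  O: 2
Molecular formula: C9H10O2.
DoU = (2C + 2 + N − H − X) / 2 = (2·9 + 2 + 0 − 10 − 0) / 2 = 5.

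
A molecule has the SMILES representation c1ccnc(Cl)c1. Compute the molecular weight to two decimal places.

113.54 g/mol

Atom tally by fragment:
  pyridine ring core → C:5 H:5 N:1
  (− 1 ring H displaced by substituents)
  + Cl → Cl:1
Element totals:
  C: 5
  H: 4
  Cl: 1
  N: 1
Molecular formula: C5H4ClN.
  M = 5(12.011) + 4(1.008) + 35.45 + 14.007
    = 60.055 + 4.032 + 35.450 + 14.007 = 113.544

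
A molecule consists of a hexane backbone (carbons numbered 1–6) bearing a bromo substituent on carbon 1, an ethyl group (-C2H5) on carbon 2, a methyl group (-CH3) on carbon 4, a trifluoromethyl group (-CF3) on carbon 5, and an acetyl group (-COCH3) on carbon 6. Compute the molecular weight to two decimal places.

Atom tally by fragment:
  BrCH2 → C:1 H:2 Br:1
  CH(C2H5) → C:3 H:6
  CH2 → C:1 H:2
  CH(CH3) → C:2 H:4
  CH(CF3) → C:2 H:1 F:3
  CH2COCH3 → C:3 H:5 O:1
Element totals:
  C: 12
  H: 20
  Br: 1
  F: 3
  O: 1
Molecular formula: C12H20BrF3O.
  M = 12(12.011) + 20(1.008) + 79.904 + 3(18.998) + 15.999
    = 144.132 + 20.160 + 79.904 + 56.994 + 15.999 = 317.189

317.19 g/mol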